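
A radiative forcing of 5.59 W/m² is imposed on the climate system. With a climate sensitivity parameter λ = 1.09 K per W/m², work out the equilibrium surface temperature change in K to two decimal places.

ΔT = 6.09 K

ΔT = λ ΔF = 1.09 × 5.59 = 6.0931 K.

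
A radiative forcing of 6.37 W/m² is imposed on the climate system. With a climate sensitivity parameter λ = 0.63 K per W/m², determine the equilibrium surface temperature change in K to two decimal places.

ΔT = λ ΔF = 0.63 × 6.37 = 4.0131 K.

ΔT = 4.01 K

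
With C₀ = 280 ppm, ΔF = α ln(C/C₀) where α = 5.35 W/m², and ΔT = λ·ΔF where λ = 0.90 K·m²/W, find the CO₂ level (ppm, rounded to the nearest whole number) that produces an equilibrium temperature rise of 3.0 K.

C ≈ 522 ppm

Required forcing: ΔF = ΔT/λ = 3.0/0.90 = 3.3333 W/m².
Then ln(C/280) = ΔF/5.35 = 3.3333/5.35 = 0.62305.
So C = 280 × e^0.62305 = 280 × 1.86461 = 522.09 ppm.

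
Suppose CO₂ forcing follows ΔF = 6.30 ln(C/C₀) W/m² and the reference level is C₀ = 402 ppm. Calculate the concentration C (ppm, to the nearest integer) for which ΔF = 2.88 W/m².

C ≈ 635 ppm

Set 6.30 ln(C/402) = 2.88, so ln(C/402) = 2.88/6.30 = 0.45714.
Then C/402 = e^0.45714 = 1.57955, giving C = 402 × 1.57955 = 634.98 ppm.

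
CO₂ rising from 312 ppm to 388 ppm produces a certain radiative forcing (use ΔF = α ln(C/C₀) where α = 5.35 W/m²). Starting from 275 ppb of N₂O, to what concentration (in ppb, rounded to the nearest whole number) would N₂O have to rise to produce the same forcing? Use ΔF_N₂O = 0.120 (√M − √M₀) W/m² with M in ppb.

M ≈ 692 ppb

CO₂ forcing: 5.35 × ln(388/312) = 5.35 × 0.218002 = 1.16631 W/m².
Set 0.120(√M − √275) = 1.16631: √M = 1.16631/0.120 + √275 = 9.7193 + 16.5831 = 26.3024.
M = (26.3024)² = 691.82 ppb.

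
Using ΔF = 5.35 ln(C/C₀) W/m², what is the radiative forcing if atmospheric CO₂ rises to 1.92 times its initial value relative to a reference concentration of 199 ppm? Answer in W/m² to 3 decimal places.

Because the forcing depends only on the ratio C/C₀, the initial concentration does not enter.
ΔF = 5.35 × ln(1.92) = 5.35 × 0.65233 = 3.4900 W/m².

ΔF = 3.490 W/m²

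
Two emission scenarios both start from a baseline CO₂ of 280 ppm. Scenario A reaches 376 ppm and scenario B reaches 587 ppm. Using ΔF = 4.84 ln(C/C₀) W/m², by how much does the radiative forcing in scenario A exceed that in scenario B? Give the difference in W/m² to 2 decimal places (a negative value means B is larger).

ΔF_A − ΔF_B = -2.16 W/m²

ΔF_A = 4.84 ln(376/280) = 4.84 × 0.29480 = 1.4268 W/m².
ΔF_B = 4.84 ln(587/280) = 4.84 × 0.74024 = 3.5828 W/m².
Difference: 1.4268 − 3.5828 = -2.1560 W/m².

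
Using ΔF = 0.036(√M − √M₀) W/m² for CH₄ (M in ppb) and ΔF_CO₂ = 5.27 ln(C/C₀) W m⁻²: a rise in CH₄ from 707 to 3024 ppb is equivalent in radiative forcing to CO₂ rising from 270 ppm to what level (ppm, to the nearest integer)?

C ≈ 328 ppm

CH₄ forcing: 0.036 × (√3024 − √707) = 0.036 × (54.9909 − 26.5895) = 0.036 × 28.4014 = 1.02245 W/m².
Set 5.27 ln(C/270) = 1.02245: ln(C/270) = 1.02245/5.27 = 0.19401, so C = 270 × e^0.19401 = 270 × 1.21411 = 327.81 ppm.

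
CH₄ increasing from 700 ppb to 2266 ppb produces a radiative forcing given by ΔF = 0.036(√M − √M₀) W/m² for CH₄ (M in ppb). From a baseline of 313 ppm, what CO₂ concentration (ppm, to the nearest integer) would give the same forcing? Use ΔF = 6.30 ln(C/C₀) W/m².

CH₄ forcing: 0.036 × (√2266 − √700) = 0.036 × (47.6025 − 26.4575) = 0.036 × 21.1450 = 0.76122 W/m².
Set 6.30 ln(C/313) = 0.76122: ln(C/313) = 0.76122/6.30 = 0.12083, so C = 313 × e^0.12083 = 313 × 1.12843 = 353.20 ppm.

C ≈ 353 ppm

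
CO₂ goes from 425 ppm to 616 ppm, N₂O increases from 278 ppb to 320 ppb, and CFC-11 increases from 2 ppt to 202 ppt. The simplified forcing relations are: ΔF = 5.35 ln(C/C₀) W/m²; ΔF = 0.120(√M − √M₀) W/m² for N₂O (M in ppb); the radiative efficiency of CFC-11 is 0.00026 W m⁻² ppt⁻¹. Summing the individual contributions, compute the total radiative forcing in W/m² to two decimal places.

CO₂: 5.35 × ln(616/425) = 5.35 × ln(1.44941) = 5.35 × 0.37116 = 1.9857 W/m².
N₂O: 0.120 × (√320 − √278) = 0.120 × (17.8885 − 16.6733) = 0.120 × 1.2152 = 0.1458 W/m².
CFC-11: ΔF = 0.00026 × (202 − 2) = 0.00026 × 200 = 0.0520 W/m².
Total ΔF = 1.9857 + 0.1458 + 0.0520 = 2.1835 W/m².

ΔF = 2.18 W/m²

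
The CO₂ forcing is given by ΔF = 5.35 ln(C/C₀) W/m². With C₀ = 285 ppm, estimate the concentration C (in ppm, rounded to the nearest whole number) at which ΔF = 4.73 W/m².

C ≈ 690 ppm

Set 5.35 ln(C/285) = 4.73, so ln(C/285) = 4.73/5.35 = 0.88411.
Then C/285 = e^0.88411 = 2.42083, giving C = 285 × 2.42083 = 689.94 ppm.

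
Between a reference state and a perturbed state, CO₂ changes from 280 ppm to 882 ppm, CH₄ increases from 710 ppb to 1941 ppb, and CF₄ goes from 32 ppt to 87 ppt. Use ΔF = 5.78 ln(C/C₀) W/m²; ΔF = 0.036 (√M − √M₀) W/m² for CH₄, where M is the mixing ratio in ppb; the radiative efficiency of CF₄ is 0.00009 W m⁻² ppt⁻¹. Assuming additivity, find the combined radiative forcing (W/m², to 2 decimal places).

CO₂: 5.78 × ln(882/280) = 5.78 × ln(3.15000) = 5.78 × 1.14740 = 6.6320 W/m².
CH₄: 0.036 × (√1941 − √710) = 0.036 × (44.0568 − 26.6458) = 0.036 × 17.4110 = 0.6268 W/m².
CF₄: ΔF = 0.00009 × (87 − 32) = 0.00009 × 55 = 0.0050 W/m².
Total ΔF = 6.6320 + 0.6268 + 0.0050 = 7.2638 W/m².

ΔF = 7.26 W/m²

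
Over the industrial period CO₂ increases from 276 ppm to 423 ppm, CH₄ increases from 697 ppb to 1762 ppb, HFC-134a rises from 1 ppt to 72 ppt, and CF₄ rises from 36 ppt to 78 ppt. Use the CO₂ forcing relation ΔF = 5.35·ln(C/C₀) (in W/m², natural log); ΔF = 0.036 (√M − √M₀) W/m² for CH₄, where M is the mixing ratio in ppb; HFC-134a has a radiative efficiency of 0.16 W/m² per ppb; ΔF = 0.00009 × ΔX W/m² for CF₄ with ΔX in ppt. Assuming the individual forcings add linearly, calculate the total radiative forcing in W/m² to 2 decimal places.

CO₂: 5.35 × ln(423/276) = 5.35 × ln(1.53261) = 5.35 × 0.42697 = 2.2843 W/m².
CH₄: 0.036 × (√1762 − √697) = 0.036 × (41.9762 − 26.4008) = 0.036 × 15.5754 = 0.5607 W/m².
HFC-134a: Δ = 72 − 1 = 71 ppt = 0.071 ppb; ΔF = 0.16 × 0.071 = 0.0114 W/m².
CF₄: ΔF = 0.00009 × (78 − 36) = 0.00009 × 42 = 0.0038 W/m².
Total ΔF = 2.2843 + 0.5607 + 0.0114 + 0.0038 = 2.8602 W/m².

ΔF = 2.86 W/m²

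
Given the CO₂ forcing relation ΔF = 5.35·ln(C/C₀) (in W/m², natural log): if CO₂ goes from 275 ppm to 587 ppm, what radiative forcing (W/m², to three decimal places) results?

CO₂: 5.35 × ln(587/275) = 5.35 × ln(2.13455) = 5.35 × 0.75826 = 4.0567 W/m².

ΔF = 4.057 W/m²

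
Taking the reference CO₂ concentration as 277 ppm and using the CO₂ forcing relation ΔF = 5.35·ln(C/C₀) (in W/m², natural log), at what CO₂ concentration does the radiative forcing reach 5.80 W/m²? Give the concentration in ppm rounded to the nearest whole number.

Set 5.35 ln(C/277) = 5.80, so ln(C/277) = 5.80/5.35 = 1.08411.
Then C/277 = e^1.08411 = 2.95681, giving C = 277 × 2.95681 = 819.04 ppm.

C ≈ 819 ppm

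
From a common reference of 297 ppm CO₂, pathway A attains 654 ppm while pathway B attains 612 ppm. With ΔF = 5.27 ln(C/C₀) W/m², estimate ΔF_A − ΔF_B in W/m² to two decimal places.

ΔF_A − ΔF_B = 0.35 W/m²

ΔF_A = 5.27 ln(654/297) = 5.27 × 0.78938 = 4.1600 W/m².
ΔF_B = 5.27 ln(612/297) = 5.27 × 0.72300 = 3.8102 W/m².
Difference: 4.1600 − 3.8102 = 0.3498 W/m².
(Equivalently, ΔF_A − ΔF_B = 5.27 ln(654/612) = 5.27 × 0.06638 = 0.3498 W/m².)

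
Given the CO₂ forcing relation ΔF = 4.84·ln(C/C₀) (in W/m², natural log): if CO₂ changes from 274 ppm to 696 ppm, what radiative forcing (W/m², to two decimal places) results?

ΔF = 4.51 W/m²

CO₂: 4.84 × ln(696/274) = 4.84 × ln(2.54015) = 4.84 × 0.93222 = 4.5119 W/m².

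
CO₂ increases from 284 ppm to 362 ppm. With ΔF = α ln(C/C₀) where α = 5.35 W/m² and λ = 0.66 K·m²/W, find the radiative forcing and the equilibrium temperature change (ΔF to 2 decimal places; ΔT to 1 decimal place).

ΔF = 1.30 W/m²; ΔT = 0.9 K

CO₂: 5.35 × ln(362/284) = 5.35 × ln(1.27465) = 5.35 × 0.24267 = 1.2983 W/m².
ΔT = λ ΔF = 0.66 × 1.30 = 0.8580 K.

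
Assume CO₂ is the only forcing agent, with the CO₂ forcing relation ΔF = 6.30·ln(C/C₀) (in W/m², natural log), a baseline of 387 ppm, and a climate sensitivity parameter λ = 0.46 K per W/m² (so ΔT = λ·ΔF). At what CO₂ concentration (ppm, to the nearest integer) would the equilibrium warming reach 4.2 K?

Required forcing: ΔF = ΔT/λ = 4.2/0.46 = 9.1304 W/m².
Then ln(C/387) = ΔF/6.30 = 9.1304/6.30 = 1.44927.
So C = 387 × e^1.44927 = 387 × 4.26000 = 1648.62 ppm.

C ≈ 1649 ppm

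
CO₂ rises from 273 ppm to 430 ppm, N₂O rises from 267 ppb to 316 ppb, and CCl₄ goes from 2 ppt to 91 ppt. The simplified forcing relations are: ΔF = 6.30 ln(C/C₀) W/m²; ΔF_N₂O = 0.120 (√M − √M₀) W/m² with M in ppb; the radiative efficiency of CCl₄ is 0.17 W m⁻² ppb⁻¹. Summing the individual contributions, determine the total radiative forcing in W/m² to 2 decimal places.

ΔF = 3.05 W/m²

CO₂: 6.30 × ln(430/273) = 6.30 × ln(1.57509) = 6.30 × 0.45431 = 2.8622 W/m².
N₂O: 0.120 × (√316 − √267) = 0.120 × (17.7764 − 16.3401) = 0.120 × 1.4363 = 0.1724 W/m².
CCl₄: Δ = 91 − 2 = 89 ppt = 0.089 ppb; ΔF = 0.17 × 0.089 = 0.0151 W/m².
Total ΔF = 2.8622 + 0.1724 + 0.0151 = 3.0497 W/m².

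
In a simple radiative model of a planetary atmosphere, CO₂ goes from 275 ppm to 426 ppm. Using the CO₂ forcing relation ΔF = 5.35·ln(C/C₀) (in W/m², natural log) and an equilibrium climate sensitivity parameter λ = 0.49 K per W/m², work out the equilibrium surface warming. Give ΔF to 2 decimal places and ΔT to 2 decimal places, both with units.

ΔF = 2.34 W/m²; ΔT = 1.15 K

CO₂: 5.35 × ln(426/275) = 5.35 × ln(1.54909) = 5.35 × 0.43767 = 2.3415 W/m².
ΔT = λ ΔF = 0.49 × 2.34 = 1.1466 K.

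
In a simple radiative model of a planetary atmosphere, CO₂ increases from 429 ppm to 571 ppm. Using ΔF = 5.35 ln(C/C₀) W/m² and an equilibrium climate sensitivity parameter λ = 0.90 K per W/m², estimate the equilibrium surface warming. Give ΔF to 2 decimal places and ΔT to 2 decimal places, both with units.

CO₂: 5.35 × ln(571/429) = 5.35 × ln(1.33100) = 5.35 × 0.28593 = 1.5297 W/m².
ΔT = λ ΔF = 0.90 × 1.53 = 1.3770 K.

ΔF = 1.53 W/m²; ΔT = 1.38 K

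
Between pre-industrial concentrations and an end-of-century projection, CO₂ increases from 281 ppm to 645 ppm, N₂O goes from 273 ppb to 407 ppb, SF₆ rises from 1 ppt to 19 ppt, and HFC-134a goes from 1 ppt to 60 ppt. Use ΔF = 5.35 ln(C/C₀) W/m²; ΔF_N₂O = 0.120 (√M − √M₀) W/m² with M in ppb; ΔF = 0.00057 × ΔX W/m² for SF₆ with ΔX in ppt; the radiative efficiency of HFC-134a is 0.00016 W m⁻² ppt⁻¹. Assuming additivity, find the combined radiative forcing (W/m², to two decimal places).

CO₂: 5.35 × ln(645/281) = 5.35 × ln(2.29537) = 5.35 × 0.83089 = 4.4453 W/m².
N₂O: 0.120 × (√407 − √273) = 0.120 × (20.1742 − 16.5227) = 0.120 × 3.6515 = 0.4382 W/m².
SF₆: ΔF = 0.00057 × (19 − 1) = 0.00057 × 18 = 0.0103 W/m².
HFC-134a: ΔF = 0.00016 × (60 − 1) = 0.00016 × 59 = 0.0094 W/m².
Total ΔF = 4.4453 + 0.4382 + 0.0103 + 0.0094 = 4.9032 W/m².

ΔF = 4.90 W/m²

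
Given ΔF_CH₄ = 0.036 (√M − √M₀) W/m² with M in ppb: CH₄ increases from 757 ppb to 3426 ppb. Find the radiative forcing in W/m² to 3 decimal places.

ΔF = 1.117 W/m²

CH₄: 0.036 × (√3426 − √757) = 0.036 × (58.5320 − 27.5136) = 0.036 × 31.0184 = 1.1167 W/m².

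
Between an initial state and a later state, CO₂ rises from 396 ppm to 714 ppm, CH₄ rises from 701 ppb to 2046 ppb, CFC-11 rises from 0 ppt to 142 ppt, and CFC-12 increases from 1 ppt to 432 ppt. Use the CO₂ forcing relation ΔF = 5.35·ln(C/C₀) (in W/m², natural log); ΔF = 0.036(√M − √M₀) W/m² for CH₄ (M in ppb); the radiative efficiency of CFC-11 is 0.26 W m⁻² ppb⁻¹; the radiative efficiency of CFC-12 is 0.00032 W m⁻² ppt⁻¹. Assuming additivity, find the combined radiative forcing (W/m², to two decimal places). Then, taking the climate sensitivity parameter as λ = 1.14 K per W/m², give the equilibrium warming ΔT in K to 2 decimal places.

CO₂: 5.35 × ln(714/396) = 5.35 × ln(1.80303) = 5.35 × 0.58947 = 3.1537 W/m².
CH₄: 0.036 × (√2046 − √701) = 0.036 × (45.2327 − 26.4764) = 0.036 × 18.7563 = 0.6752 W/m².
CFC-11: Δ = 142 − 0 = 142 ppt = 0.142 ppb; ΔF = 0.26 × 0.142 = 0.0369 W/m².
CFC-12: ΔF = 0.00032 × (432 − 1) = 0.00032 × 431 = 0.1379 W/m².
Total ΔF = 3.1537 + 0.6752 + 0.0369 + 0.1379 = 4.0037 W/m².
ΔT = λ ΔF = 1.14 × 4.00 = 4.5600 K.

ΔF = 4.00 W/m²; ΔT = 4.56 K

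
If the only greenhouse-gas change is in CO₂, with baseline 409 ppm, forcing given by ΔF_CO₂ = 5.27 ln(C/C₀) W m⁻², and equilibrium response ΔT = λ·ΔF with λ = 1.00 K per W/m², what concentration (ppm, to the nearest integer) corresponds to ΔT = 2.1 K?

C ≈ 609 ppm

Required forcing: ΔF = ΔT/λ = 2.1/1.00 = 2.1000 W/m².
Then ln(C/409) = ΔF/5.27 = 2.1000/5.27 = 0.39848.
So C = 409 × e^0.39848 = 409 × 1.48956 = 609.23 ppm.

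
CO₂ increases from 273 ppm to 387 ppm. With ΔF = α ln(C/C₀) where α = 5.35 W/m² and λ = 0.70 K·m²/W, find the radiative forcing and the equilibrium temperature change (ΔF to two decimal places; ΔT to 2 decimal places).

CO₂: 5.35 × ln(387/273) = 5.35 × ln(1.41758) = 5.35 × 0.34895 = 1.8669 W/m².
ΔT = λ ΔF = 0.70 × 1.87 = 1.3090 K.

ΔF = 1.87 W/m²; ΔT = 1.31 K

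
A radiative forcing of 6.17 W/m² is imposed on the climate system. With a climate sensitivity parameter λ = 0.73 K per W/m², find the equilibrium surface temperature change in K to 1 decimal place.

ΔT = λ ΔF = 0.73 × 6.17 = 4.5041 K.

ΔT = 4.5 K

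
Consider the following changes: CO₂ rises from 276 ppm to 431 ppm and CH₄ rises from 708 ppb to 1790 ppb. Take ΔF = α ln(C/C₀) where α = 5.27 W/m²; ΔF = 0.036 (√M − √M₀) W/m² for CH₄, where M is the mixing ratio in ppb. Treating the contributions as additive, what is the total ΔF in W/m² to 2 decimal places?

CO₂: 5.27 × ln(431/276) = 5.27 × ln(1.56159) = 5.27 × 0.44570 = 2.3488 W/m².
CH₄: 0.036 × (√1790 − √708) = 0.036 × (42.3084 − 26.6083) = 0.036 × 15.7001 = 0.5652 W/m².
Total ΔF = 2.3488 + 0.5652 = 2.9140 W/m².

ΔF = 2.91 W/m²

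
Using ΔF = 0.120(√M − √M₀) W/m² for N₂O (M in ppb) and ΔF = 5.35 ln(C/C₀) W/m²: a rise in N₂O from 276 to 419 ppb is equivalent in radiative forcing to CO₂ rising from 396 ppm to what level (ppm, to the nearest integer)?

C ≈ 432 ppm

N₂O forcing: 0.120 × (√419 − √276) = 0.120 × (20.4695 − 16.6132) = 0.120 × 3.8563 = 0.46276 W/m².
Set 5.35 ln(C/396) = 0.46276: ln(C/396) = 0.46276/5.35 = 0.08650, so C = 396 × e^0.08650 = 396 × 1.09035 = 431.78 ppm.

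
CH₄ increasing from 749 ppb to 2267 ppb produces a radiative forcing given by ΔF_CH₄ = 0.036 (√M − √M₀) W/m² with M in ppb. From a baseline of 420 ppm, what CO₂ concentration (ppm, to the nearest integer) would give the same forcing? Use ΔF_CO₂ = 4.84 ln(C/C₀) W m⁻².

CH₄ forcing: 0.036 × (√2267 − √749) = 0.036 × (47.6130 − 27.3679) = 0.036 × 20.2451 = 0.72882 W/m².
Set 4.84 ln(C/420) = 0.72882: ln(C/420) = 0.72882/4.84 = 0.15058, so C = 420 × e^0.15058 = 420 × 1.16251 = 488.25 ppm.

C ≈ 488 ppm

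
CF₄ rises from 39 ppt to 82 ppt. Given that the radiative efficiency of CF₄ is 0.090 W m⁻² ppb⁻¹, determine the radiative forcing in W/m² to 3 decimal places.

CF₄: Δ = 82 − 39 = 43 ppt = 0.043 ppb; ΔF = 0.090 × 0.043 = 0.0039 W/m².

ΔF = 0.004 W/m²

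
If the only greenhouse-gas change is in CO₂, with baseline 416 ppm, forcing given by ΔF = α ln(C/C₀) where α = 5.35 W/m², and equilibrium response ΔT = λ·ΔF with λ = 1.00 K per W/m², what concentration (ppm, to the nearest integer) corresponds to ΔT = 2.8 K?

C ≈ 702 ppm

Required forcing: ΔF = ΔT/λ = 2.8/1.00 = 2.8000 W/m².
Then ln(C/416) = ΔF/5.35 = 2.8000/5.35 = 0.52336.
So C = 416 × e^0.52336 = 416 × 1.68769 = 702.08 ppm.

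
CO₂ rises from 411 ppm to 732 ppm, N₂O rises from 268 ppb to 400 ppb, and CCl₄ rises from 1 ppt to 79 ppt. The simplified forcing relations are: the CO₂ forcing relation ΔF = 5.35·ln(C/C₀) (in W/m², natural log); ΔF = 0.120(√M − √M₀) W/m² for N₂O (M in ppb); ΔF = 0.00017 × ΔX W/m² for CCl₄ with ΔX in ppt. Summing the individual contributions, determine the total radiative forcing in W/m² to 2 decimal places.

ΔF = 3.54 W/m²

CO₂: 5.35 × ln(732/411) = 5.35 × ln(1.78102) = 5.35 × 0.57719 = 3.0880 W/m².
N₂O: 0.120 × (√400 − √268) = 0.120 × (20.0000 − 16.3707) = 0.120 × 3.6293 = 0.4355 W/m².
CCl₄: ΔF = 0.00017 × (79 − 1) = 0.00017 × 78 = 0.0133 W/m².
Total ΔF = 3.0880 + 0.4355 + 0.0133 = 3.5368 W/m².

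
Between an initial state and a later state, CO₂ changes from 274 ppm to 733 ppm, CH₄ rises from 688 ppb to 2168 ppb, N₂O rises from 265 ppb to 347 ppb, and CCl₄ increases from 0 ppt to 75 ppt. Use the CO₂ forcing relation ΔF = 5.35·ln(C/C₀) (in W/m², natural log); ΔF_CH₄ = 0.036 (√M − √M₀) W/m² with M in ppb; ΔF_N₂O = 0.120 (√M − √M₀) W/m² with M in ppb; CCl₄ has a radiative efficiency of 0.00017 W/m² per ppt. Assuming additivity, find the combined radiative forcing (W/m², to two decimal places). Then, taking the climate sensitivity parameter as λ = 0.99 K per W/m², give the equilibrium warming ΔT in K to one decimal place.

ΔF = 6.29 W/m²; ΔT = 6.2 K

CO₂: 5.35 × ln(733/274) = 5.35 × ln(2.67518) = 5.35 × 0.98402 = 5.2645 W/m².
CH₄: 0.036 × (√2168 − √688) = 0.036 × (46.5618 − 26.2298) = 0.036 × 20.3320 = 0.7320 W/m².
N₂O: 0.120 × (√347 − √265) = 0.120 × (18.6279 − 16.2788) = 0.120 × 2.3491 = 0.2819 W/m².
CCl₄: ΔF = 0.00017 × (75 − 0) = 0.00017 × 75 = 0.0128 W/m².
Total ΔF = 5.2645 + 0.7320 + 0.2819 + 0.0128 = 6.2912 W/m².
ΔT = λ ΔF = 0.99 × 6.29 = 6.2271 K.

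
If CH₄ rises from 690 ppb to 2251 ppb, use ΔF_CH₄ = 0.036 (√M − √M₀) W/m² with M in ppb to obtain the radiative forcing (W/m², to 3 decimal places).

ΔF = 0.762 W/m²

CH₄: 0.036 × (√2251 − √690) = 0.036 × (47.4447 − 26.2679) = 0.036 × 21.1768 = 0.7624 W/m².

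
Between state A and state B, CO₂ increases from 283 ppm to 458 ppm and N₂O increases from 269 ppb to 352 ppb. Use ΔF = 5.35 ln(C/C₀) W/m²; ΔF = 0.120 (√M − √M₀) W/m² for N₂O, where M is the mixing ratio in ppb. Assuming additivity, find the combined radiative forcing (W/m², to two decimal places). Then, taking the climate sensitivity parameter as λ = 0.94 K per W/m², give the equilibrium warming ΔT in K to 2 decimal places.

CO₂: 5.35 × ln(458/283) = 5.35 × ln(1.61837) = 5.35 × 0.48142 = 2.5756 W/m².
N₂O: 0.120 × (√352 − √269) = 0.120 × (18.7617 − 16.4012) = 0.120 × 2.3605 = 0.2833 W/m².
Total ΔF = 2.5756 + 0.2833 = 2.8589 W/m².
ΔT = λ ΔF = 0.94 × 2.86 = 2.6884 K.

ΔF = 2.86 W/m²; ΔT = 2.69 K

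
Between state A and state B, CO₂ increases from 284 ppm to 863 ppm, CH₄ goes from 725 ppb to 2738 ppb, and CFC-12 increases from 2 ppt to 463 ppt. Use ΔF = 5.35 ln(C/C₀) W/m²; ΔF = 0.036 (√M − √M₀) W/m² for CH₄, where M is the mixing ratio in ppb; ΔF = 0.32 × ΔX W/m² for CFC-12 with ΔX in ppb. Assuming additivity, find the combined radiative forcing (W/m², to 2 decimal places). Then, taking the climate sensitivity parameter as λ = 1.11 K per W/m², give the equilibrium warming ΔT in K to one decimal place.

CO₂: 5.35 × ln(863/284) = 5.35 × ln(3.03873) = 5.35 × 1.11144 = 5.9462 W/m².
CH₄: 0.036 × (√2738 − √725) = 0.036 × (52.3259 − 26.9258) = 0.036 × 25.4001 = 0.9144 W/m².
CFC-12: Δ = 463 − 2 = 461 ppt = 0.461 ppb; ΔF = 0.32 × 0.461 = 0.1475 W/m².
Total ΔF = 5.9462 + 0.9144 + 0.1475 = 7.0081 W/m².
ΔT = λ ΔF = 1.11 × 7.01 = 7.7811 K.

ΔF = 7.01 W/m²; ΔT = 7.8 K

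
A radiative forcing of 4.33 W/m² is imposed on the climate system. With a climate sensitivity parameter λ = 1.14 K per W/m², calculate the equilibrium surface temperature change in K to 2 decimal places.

ΔT = λ ΔF = 1.14 × 4.33 = 4.9362 K.

ΔT = 4.94 K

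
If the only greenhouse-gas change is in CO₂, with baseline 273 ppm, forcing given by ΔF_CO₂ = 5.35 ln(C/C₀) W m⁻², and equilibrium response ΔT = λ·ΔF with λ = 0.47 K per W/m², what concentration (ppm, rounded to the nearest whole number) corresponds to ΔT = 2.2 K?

C ≈ 655 ppm

Required forcing: ΔF = ΔT/λ = 2.2/0.47 = 4.6809 W/m².
Then ln(C/273) = ΔF/5.35 = 4.6809/5.35 = 0.87493.
So C = 273 × e^0.87493 = 273 × 2.39871 = 654.85 ppm.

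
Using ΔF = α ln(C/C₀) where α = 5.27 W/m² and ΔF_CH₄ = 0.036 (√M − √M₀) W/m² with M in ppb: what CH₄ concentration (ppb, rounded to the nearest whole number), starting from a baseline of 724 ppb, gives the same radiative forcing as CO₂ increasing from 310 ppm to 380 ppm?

CO₂ forcing: 5.27 × ln(380/310) = 5.27 × 0.203599 = 1.07297 W/m².
Set 0.036(√M − √724) = 1.07297: √M = 1.07297/0.036 + √724 = 29.8047 + 26.9072 = 56.7119.
M = (56.7119)² = 3216.24 ppb.

M ≈ 3216 ppb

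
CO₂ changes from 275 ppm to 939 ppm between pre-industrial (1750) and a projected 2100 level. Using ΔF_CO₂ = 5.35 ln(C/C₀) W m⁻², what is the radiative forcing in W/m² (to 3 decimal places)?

CO₂ absorption bands are partially saturated, so forcing scales with the logarithm of the concentration ratio.
CO₂: 5.35 × ln(939/275) = 5.35 × ln(3.41455) = 5.35 × 1.22805 = 6.5701 W/m².

ΔF = 6.570 W/m²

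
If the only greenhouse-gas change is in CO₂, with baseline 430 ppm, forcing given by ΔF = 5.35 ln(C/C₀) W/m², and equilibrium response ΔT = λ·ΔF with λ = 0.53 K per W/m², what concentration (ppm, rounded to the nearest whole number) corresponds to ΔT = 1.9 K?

C ≈ 840 ppm

Required forcing: ΔF = ΔT/λ = 1.9/0.53 = 3.5849 W/m².
Then ln(C/430) = ΔF/5.35 = 3.5849/5.35 = 0.67007.
So C = 430 × e^0.67007 = 430 × 1.95437 = 840.38 ppm.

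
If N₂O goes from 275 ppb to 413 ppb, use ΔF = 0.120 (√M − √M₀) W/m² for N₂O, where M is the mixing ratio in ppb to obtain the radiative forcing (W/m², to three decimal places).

N₂O: 0.120 × (√413 − √275) = 0.120 × (20.3224 − 16.5831) = 0.120 × 3.7393 = 0.4487 W/m².

ΔF = 0.449 W/m²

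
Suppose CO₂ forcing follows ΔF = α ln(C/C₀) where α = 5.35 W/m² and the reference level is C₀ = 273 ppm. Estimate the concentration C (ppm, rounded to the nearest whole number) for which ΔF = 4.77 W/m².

Set 5.35 ln(C/273) = 4.77, so ln(C/273) = 4.77/5.35 = 0.89159.
Then C/273 = e^0.89159 = 2.43900, giving C = 273 × 2.43900 = 665.85 ppm.

C ≈ 666 ppm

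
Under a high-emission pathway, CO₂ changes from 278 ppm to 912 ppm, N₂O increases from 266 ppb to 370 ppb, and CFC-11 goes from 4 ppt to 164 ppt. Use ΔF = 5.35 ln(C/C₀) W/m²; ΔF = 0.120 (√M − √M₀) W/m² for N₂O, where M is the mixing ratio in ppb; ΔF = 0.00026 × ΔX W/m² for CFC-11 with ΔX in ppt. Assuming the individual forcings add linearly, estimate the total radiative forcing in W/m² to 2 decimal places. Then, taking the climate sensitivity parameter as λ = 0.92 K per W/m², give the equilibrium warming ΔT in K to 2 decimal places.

CO₂: 5.35 × ln(912/278) = 5.35 × ln(3.28058) = 5.35 × 1.18802 = 6.3559 W/m².
N₂O: 0.120 × (√370 − √266) = 0.120 × (19.2354 − 16.3095) = 0.120 × 2.9259 = 0.3511 W/m².
CFC-11: ΔF = 0.00026 × (164 − 4) = 0.00026 × 160 = 0.0416 W/m².
Total ΔF = 6.3559 + 0.3511 + 0.0416 = 6.7486 W/m².
ΔT = λ ΔF = 0.92 × 6.75 = 6.2100 K.

ΔF = 6.75 W/m²; ΔT = 6.21 K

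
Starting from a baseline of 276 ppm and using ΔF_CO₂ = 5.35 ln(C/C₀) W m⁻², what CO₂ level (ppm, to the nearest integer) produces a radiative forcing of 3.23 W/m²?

Set 5.35 ln(C/276) = 3.23, so ln(C/276) = 3.23/5.35 = 0.60374.
Then C/276 = e^0.60374 = 1.82895, giving C = 276 × 1.82895 = 504.79 ppm.

C ≈ 505 ppm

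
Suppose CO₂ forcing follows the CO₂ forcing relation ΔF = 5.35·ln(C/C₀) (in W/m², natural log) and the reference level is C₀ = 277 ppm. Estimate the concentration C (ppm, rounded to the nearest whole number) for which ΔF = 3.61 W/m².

C ≈ 544 ppm

Set 5.35 ln(C/277) = 3.61, so ln(C/277) = 3.61/5.35 = 0.67477.
Then C/277 = e^0.67477 = 1.96358, giving C = 277 × 1.96358 = 543.91 ppm.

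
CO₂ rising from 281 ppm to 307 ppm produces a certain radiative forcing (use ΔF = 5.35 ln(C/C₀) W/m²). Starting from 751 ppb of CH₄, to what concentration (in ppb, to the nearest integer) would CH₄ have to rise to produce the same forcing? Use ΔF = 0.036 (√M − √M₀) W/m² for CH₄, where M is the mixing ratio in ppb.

M ≈ 1645 ppb

CO₂ forcing: 5.35 × ln(307/281) = 5.35 × 0.088493 = 0.47344 W/m².
Set 0.036(√M − √751) = 0.47344: √M = 0.47344/0.036 + √751 = 13.1511 + 27.4044 = 40.5555.
M = (40.5555)² = 1644.75 ppb.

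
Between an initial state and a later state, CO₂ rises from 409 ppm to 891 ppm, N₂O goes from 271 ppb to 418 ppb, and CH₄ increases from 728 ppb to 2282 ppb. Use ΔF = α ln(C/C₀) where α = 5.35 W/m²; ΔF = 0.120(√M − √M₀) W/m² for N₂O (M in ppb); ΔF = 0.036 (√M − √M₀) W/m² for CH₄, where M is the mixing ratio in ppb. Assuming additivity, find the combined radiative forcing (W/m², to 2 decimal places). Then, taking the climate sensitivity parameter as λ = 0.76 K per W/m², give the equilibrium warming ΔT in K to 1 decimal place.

CO₂: 5.35 × ln(891/409) = 5.35 × ln(2.17848) = 5.35 × 0.77863 = 4.1657 W/m².
N₂O: 0.120 × (√418 − √271) = 0.120 × (20.4450 − 16.4621) = 0.120 × 3.9829 = 0.4779 W/m².
CH₄: 0.036 × (√2282 − √728) = 0.036 × (47.7703 − 26.9815) = 0.036 × 20.7888 = 0.7484 W/m².
Total ΔF = 4.1657 + 0.4779 + 0.7484 = 5.3920 W/m².
ΔT = λ ΔF = 0.76 × 5.39 = 4.0964 K.

ΔF = 5.39 W/m²; ΔT = 4.1 K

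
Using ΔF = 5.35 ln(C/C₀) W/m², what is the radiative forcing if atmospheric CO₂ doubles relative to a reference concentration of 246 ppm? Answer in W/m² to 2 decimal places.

ΔF = 3.71 W/m²

ΔF = 5.35 × ln(2) = 5.35 × 0.69315 = 3.7084 W/m².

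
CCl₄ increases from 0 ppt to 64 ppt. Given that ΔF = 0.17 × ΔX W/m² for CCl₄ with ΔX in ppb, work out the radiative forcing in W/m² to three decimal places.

ΔF = 0.011 W/m²

CCl₄: Δ = 64 − 0 = 64 ppt = 0.064 ppb; ΔF = 0.17 × 0.064 = 0.0109 W/m².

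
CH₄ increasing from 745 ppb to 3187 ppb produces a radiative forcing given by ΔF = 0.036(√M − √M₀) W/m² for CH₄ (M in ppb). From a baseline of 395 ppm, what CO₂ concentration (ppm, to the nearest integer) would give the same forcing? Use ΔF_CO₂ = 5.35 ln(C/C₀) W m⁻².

C ≈ 481 ppm

CH₄ forcing: 0.036 × (√3187 − √745) = 0.036 × (56.4535 − 27.2947) = 0.036 × 29.1588 = 1.04972 W/m².
Set 5.35 ln(C/395) = 1.04972: ln(C/395) = 1.04972/5.35 = 0.19621, so C = 395 × e^0.19621 = 395 × 1.21678 = 480.63 ppm.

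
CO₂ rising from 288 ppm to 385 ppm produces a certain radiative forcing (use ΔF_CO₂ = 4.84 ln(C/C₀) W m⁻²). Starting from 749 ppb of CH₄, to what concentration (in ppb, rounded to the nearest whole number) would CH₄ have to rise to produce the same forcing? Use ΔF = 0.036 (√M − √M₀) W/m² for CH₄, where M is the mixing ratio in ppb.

M ≈ 4408 ppb

CO₂ forcing: 4.84 × ln(385/288) = 4.84 × 0.290283 = 1.40497 W/m².
Set 0.036(√M − √749) = 1.40497: √M = 1.40497/0.036 + √749 = 39.0269 + 27.3679 = 66.3948.
M = (66.3948)² = 4408.27 ppb.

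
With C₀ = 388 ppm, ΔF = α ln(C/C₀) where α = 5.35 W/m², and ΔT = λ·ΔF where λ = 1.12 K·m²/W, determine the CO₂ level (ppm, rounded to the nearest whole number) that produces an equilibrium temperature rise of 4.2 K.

C ≈ 782 ppm

Required forcing: ΔF = ΔT/λ = 4.2/1.12 = 3.7500 W/m².
Then ln(C/388) = ΔF/5.35 = 3.7500/5.35 = 0.70093.
So C = 388 × e^0.70093 = 388 × 2.01563 = 782.06 ppm.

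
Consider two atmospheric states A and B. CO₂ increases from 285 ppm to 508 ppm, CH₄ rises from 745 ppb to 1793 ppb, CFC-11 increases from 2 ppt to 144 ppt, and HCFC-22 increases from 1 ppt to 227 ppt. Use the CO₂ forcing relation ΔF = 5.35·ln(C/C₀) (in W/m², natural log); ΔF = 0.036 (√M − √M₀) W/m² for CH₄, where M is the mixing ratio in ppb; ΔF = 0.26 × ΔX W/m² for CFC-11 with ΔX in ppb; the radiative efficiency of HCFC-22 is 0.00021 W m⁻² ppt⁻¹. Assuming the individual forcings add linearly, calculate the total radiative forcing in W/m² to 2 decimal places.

ΔF = 3.72 W/m²

CO₂: 5.35 × ln(508/285) = 5.35 × ln(1.78246) = 5.35 × 0.57799 = 3.0922 W/m².
CH₄: 0.036 × (√1793 − √745) = 0.036 × (42.3438 − 27.2947) = 0.036 × 15.0491 = 0.5418 W/m².
CFC-11: Δ = 144 − 2 = 142 ppt = 0.142 ppb; ΔF = 0.26 × 0.142 = 0.0369 W/m².
HCFC-22: ΔF = 0.00021 × (227 − 1) = 0.00021 × 226 = 0.0475 W/m².
Total ΔF = 3.0922 + 0.5418 + 0.0369 + 0.0475 = 3.7184 W/m².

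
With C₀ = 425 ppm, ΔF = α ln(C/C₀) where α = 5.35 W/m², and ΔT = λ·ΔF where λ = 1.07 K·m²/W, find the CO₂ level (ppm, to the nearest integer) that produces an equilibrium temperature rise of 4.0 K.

C ≈ 855 ppm

Required forcing: ΔF = ΔT/λ = 4.0/1.07 = 3.7383 W/m².
Then ln(C/425) = ΔF/5.35 = 3.7383/5.35 = 0.69875.
So C = 425 × e^0.69875 = 425 × 2.01124 = 854.78 ppm.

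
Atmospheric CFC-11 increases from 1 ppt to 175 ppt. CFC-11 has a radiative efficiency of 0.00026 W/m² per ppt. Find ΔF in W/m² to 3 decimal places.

CFC-11: ΔF = 0.00026 × (175 − 1) = 0.00026 × 174 = 0.0452 W/m².

ΔF = 0.045 W/m²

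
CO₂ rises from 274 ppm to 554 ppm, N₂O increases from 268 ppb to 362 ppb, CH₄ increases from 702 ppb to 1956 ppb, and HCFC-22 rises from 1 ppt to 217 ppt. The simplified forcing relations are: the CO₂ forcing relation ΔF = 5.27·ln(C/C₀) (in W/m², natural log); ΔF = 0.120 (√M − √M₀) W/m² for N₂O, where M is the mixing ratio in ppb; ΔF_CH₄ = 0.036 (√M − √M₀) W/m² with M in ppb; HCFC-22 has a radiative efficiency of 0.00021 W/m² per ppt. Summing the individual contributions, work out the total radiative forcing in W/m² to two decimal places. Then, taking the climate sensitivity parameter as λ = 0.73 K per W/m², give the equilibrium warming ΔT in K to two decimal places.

CO₂: 5.27 × ln(554/274) = 5.27 × ln(2.02190) = 5.27 × 0.70404 = 3.7103 W/m².
N₂O: 0.120 × (√362 − √268) = 0.120 × (19.0263 − 16.3707) = 0.120 × 2.6556 = 0.3187 W/m².
CH₄: 0.036 × (√1956 − √702) = 0.036 × (44.2267 − 26.4953) = 0.036 × 17.7314 = 0.6383 W/m².
HCFC-22: ΔF = 0.00021 × (217 − 1) = 0.00021 × 216 = 0.0454 W/m².
Total ΔF = 3.7103 + 0.3187 + 0.6383 + 0.0454 = 4.7127 W/m².
ΔT = λ ΔF = 0.73 × 4.71 = 3.4383 K.

ΔF = 4.71 W/m²; ΔT = 3.44 K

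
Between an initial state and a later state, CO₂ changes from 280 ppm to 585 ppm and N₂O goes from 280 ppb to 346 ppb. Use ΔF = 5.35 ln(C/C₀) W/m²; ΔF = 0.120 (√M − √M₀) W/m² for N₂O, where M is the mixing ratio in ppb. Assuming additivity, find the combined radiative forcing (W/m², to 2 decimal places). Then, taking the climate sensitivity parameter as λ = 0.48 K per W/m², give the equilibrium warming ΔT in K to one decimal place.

CO₂: 5.35 × ln(585/280) = 5.35 × ln(2.08929) = 5.35 × 0.73682 = 3.9420 W/m².
N₂O: 0.120 × (√346 − √280) = 0.120 × (18.6011 − 16.7332) = 0.120 × 1.8679 = 0.2241 W/m².
Total ΔF = 3.9420 + 0.2241 = 4.1661 W/m².
ΔT = λ ΔF = 0.48 × 4.17 = 2.0016 K.

ΔF = 4.17 W/m²; ΔT = 2.0 K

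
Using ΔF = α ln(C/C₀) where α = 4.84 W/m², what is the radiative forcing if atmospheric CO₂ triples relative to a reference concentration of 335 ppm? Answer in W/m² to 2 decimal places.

Because the forcing depends only on the ratio C/C₀, the initial concentration does not enter.
ΔF = 4.84 × ln(3) = 4.84 × 1.09861 = 5.3173 W/m².

ΔF = 5.32 W/m²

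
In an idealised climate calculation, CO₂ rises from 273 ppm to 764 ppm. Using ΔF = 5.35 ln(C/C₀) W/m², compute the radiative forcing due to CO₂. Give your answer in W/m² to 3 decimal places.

ΔF = 5.506 W/m²

CO₂: 5.35 × ln(764/273) = 5.35 × ln(2.79853) = 5.35 × 1.02909 = 5.5056 W/m².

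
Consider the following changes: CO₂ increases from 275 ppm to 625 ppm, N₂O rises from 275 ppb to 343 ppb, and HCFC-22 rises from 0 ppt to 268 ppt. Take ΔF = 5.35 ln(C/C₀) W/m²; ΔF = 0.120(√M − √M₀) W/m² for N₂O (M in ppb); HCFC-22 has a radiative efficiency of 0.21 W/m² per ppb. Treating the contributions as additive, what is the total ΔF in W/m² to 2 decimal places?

CO₂: 5.35 × ln(625/275) = 5.35 × ln(2.27273) = 5.35 × 0.82098 = 4.3922 W/m².
N₂O: 0.120 × (√343 − √275) = 0.120 × (18.5203 − 16.5831) = 0.120 × 1.9372 = 0.2325 W/m².
HCFC-22: Δ = 268 − 0 = 268 ppt = 0.268 ppb; ΔF = 0.21 × 0.268 = 0.0563 W/m².
Total ΔF = 4.3922 + 0.2325 + 0.0563 = 4.6810 W/m².

ΔF = 4.68 W/m²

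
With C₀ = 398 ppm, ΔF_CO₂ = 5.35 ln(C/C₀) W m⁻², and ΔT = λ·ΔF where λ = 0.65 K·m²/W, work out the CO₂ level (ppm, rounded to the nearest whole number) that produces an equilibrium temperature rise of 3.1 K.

Required forcing: ΔF = ΔT/λ = 3.1/0.65 = 4.7692 W/m².
Then ln(C/398) = ΔF/5.35 = 4.7692/5.35 = 0.89144.
So C = 398 × e^0.89144 = 398 × 2.43864 = 970.58 ppm.

C ≈ 971 ppm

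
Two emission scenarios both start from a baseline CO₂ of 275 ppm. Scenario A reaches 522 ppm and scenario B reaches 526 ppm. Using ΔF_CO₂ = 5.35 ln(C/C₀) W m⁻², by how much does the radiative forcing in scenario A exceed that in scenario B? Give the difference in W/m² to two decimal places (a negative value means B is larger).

ΔF_A − ΔF_B = -0.04 W/m²

ΔF_A = 5.35 ln(522/275) = 5.35 × 0.64090 = 3.4288 W/m².
ΔF_B = 5.35 ln(526/275) = 5.35 × 0.64853 = 3.4696 W/m².
Difference: 3.4288 − 3.4696 = -0.0408 W/m².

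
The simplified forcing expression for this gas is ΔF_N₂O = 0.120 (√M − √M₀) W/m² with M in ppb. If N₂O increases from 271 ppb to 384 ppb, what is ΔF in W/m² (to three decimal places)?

ΔF = 0.376 W/m²

N₂O: 0.120 × (√384 − √271) = 0.120 × (19.5959 − 16.4621) = 0.120 × 3.1338 = 0.3761 W/m².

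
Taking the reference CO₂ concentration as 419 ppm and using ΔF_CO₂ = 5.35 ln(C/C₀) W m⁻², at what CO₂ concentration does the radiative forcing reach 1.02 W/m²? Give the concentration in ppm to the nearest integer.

C ≈ 507 ppm

Set 5.35 ln(C/419) = 1.02, so ln(C/419) = 1.02/5.35 = 0.19065.
Then C/419 = e^0.19065 = 1.21004, giving C = 419 × 1.21004 = 507.01 ppm.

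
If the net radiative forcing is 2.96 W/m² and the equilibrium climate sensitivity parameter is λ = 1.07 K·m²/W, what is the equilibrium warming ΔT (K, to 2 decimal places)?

ΔT = 3.17 K

ΔT = λ ΔF = 1.07 × 2.96 = 3.1672 K.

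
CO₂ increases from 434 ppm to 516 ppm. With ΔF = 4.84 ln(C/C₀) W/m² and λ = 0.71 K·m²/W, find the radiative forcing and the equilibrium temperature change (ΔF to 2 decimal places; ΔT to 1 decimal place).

ΔF = 0.84 W/m²; ΔT = 0.6 K

CO₂: 4.84 × ln(516/434) = 4.84 × ln(1.18894) = 4.84 × 0.17306 = 0.8376 W/m².
ΔT = λ ΔF = 0.71 × 0.84 = 0.5964 K.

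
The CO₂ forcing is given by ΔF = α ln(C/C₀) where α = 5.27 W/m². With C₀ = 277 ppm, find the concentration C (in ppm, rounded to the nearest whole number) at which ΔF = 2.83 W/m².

C ≈ 474 ppm

Set 5.27 ln(C/277) = 2.83, so ln(C/277) = 2.83/5.27 = 0.53700.
Then C/277 = e^0.53700 = 1.71087, giving C = 277 × 1.71087 = 473.91 ppm.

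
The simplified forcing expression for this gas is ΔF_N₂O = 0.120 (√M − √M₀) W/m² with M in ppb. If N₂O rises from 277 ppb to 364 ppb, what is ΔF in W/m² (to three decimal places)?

ΔF = 0.292 W/m²

N₂O: 0.120 × (√364 − √277) = 0.120 × (19.0788 − 16.6433) = 0.120 × 2.4355 = 0.2923 W/m².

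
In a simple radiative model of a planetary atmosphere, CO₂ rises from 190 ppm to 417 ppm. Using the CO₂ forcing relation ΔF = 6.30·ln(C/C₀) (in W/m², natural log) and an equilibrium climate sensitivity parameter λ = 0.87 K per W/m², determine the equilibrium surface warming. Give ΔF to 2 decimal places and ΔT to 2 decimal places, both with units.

CO₂: 6.30 × ln(417/190) = 6.30 × ln(2.19474) = 6.30 × 0.78606 = 4.9522 W/m².
ΔT = λ ΔF = 0.87 × 4.95 = 4.3065 K.

ΔF = 4.95 W/m²; ΔT = 4.31 K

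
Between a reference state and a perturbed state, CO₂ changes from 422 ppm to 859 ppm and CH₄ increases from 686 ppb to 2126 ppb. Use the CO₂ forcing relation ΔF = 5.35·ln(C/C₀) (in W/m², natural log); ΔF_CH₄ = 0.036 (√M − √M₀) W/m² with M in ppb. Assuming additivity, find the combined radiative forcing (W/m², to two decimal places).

ΔF = 4.52 W/m²

CO₂: 5.35 × ln(859/422) = 5.35 × ln(2.03555) = 5.35 × 0.71077 = 3.8026 W/m².
CH₄: 0.036 × (√2126 − √686) = 0.036 × (46.1086 − 26.1916) = 0.036 × 19.9170 = 0.7170 W/m².
Total ΔF = 3.8026 + 0.7170 = 4.5196 W/m².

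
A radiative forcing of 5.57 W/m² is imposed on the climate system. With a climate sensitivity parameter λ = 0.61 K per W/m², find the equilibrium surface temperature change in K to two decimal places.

ΔT = 3.40 K

ΔT = λ ΔF = 0.61 × 5.57 = 3.3977 K.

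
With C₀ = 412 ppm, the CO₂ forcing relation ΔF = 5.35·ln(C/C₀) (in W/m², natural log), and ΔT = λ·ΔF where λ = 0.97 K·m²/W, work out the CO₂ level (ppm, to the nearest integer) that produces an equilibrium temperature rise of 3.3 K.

C ≈ 778 ppm

Required forcing: ΔF = ΔT/λ = 3.3/0.97 = 3.4021 W/m².
Then ln(C/412) = ΔF/5.35 = 3.4021/5.35 = 0.63591.
So C = 412 × e^0.63591 = 412 × 1.88874 = 778.16 ppm.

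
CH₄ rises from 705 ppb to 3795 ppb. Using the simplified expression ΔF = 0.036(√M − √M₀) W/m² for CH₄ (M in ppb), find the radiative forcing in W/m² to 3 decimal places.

ΔF = 1.262 W/m²

CH₄: 0.036 × (√3795 − √705) = 0.036 × (61.6036 − 26.5518) = 0.036 × 35.0518 = 1.2619 W/m².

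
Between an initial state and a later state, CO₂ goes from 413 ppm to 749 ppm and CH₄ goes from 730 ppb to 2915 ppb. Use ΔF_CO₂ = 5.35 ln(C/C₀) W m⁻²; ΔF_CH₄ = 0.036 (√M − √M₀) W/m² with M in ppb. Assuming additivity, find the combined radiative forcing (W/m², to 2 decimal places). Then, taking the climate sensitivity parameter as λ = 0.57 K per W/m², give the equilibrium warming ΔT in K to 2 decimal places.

ΔF = 4.16 W/m²; ΔT = 2.37 K

CO₂: 5.35 × ln(749/413) = 5.35 × ln(1.81356) = 5.35 × 0.59529 = 3.1848 W/m².
CH₄: 0.036 × (√2915 − √730) = 0.036 × (53.9907 − 27.0185) = 0.036 × 26.9722 = 0.9710 W/m².
Total ΔF = 3.1848 + 0.9710 = 4.1558 W/m².
ΔT = λ ΔF = 0.57 × 4.16 = 2.3712 K.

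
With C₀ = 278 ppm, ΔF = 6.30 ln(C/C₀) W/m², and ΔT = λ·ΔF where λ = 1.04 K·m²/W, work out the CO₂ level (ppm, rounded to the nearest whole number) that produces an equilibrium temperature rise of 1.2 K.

C ≈ 334 ppm

Required forcing: ΔF = ΔT/λ = 1.2/1.04 = 1.1538 W/m².
Then ln(C/278) = ΔF/6.30 = 1.1538/6.30 = 0.18314.
So C = 278 × e^0.18314 = 278 × 1.20098 = 333.87 ppm.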